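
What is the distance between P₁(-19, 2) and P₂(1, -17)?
Using the distance formula: d = sqrt((x₂-x₁)² + (y₂-y₁)²)
dx = 1 - (-19) = 20
dy = (-17) - 2 = -19
d = sqrt(20² + (-19)²) = sqrt(400 + 361) = sqrt(761) = 27.59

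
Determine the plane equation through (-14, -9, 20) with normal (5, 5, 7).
d = n·P = (5)(-14) + (5)(-9) + (7)(20) = 25
Plane: 5x + 5y + 7z = 25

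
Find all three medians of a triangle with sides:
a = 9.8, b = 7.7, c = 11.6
Using m_x = ½√(2y² + 2z² - x²):
m_a = ½√(2·7.7² + 2·11.6² - 9.8²) = ½√291.66 = 8.539
m_b = ½√(2·9.8² + 2·11.6² - 7.7²) = ½√401.91 = 10.02
m_c = ½√(2·9.8² + 2·7.7² - 11.6²) = ½√176.1 = 6.635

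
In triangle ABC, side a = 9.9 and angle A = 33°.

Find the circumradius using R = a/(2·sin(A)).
R = a/(2·sin(A)) = 9.9/(2·sin(33°))
R = 9.9/(2·0.544639) = 9.9/1.089278 = 9.089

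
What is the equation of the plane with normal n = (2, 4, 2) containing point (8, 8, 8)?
d = n·P = (2)(8) + (4)(8) + (2)(8) = 64
Plane: 2x + 4y + 2z = 64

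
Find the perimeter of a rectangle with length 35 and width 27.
Perimeter = 2 * (length + width)
Perimeter = 2 * (35 + 27)
Perimeter = 2 * 62
Perimeter = 124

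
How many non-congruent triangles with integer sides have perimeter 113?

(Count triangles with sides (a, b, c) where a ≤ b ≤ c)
With a ≤ b ≤ c and a + b + c = 113, the triangle inequality a + b > c gives c < 113/2, so c ≤ 56.
Iterate a from 1 to ⌊p/3⌋ = 37; for each a, b ranges from a to ⌊(p−a)/2⌋ with c = p − a − b, keeping only c ≥ b.
Triples: (1, 56, 56), (2, 55, 56), (3, 54, 56), …
Count = 280 triangles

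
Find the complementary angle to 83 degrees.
Complementary angles sum to 90 degrees.
Other angle = 90 - 83
Other angle = 7 degrees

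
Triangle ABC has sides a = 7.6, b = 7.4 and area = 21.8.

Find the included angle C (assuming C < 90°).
Area = ½ab·sin(C)  →  sin(C) = 2·Area/(ab)
sin(C) = 2·21.8/(7.6·7.4) = 0.775249
C = arcsin(0.775249) = 50.83°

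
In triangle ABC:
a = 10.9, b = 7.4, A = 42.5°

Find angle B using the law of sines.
sin(B)/b = sin(A)/a
sin(B) = b·sin(A)/a = 7.4·sin(42.5°)/10.9 = 0.458658
B = arcsin(0.458658) = 27.3°  (b ≤ a, so B ≤ A and the acute solution is unique)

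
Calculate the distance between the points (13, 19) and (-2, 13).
Using the distance formula: d = sqrt((x₂-x₁)² + (y₂-y₁)²)
dx = (-2) - 13 = -15
dy = 13 - 19 = -6
d = sqrt((-15)² + (-6)²) = sqrt(225 + 36) = sqrt(261) = 16.16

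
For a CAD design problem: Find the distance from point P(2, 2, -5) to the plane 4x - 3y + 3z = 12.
d = |4(2) + (-3)(2) + 3(-5) - (12)| / √(4² + (-3)² + 3²) = 25/√34 = 4.287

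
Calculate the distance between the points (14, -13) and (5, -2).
Using the distance formula: d = sqrt((x₂-x₁)² + (y₂-y₁)²)
dx = 5 - 14 = -9
dy = (-2) - (-13) = 11
d = sqrt((-9)² + 11²) = sqrt(81 + 121) = sqrt(202) = 14.21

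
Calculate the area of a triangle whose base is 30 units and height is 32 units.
Area = (1/2) * base * height
Area = (1/2) * 30 * 32
Area = 480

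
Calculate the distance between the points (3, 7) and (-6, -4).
Using the distance formula: d = sqrt((x₂-x₁)² + (y₂-y₁)²)
dx = (-6) - 3 = -9
dy = (-4) - 7 = -11
d = sqrt((-9)² + (-11)²) = sqrt(81 + 121) = sqrt(202) = 14.21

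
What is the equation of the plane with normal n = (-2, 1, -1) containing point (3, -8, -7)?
d = n·P = (-2)(3) + (1)(-8) + (-1)(-7) = -7
Plane: -2x + y - z = -7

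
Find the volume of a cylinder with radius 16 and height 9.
Volume = pi * r² * h
Volume = pi * 16² * 9
Volume = pi * 256 * 9
Volume = pi * 2304
Volume = 7238.23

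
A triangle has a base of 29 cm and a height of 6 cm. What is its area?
Area = (1/2) * base * height
Area = (1/2) * 29 * 6
Area = 87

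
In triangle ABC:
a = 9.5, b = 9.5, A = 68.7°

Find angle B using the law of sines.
sin(B)/b = sin(A)/a
sin(B) = b·sin(A)/a = 9.5·sin(68.7°)/9.5 = 0.931691
B = arcsin(0.931691) = 68.7°  (b ≤ a, so B ≤ A and the acute solution is unique)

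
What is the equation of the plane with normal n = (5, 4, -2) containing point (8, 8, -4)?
d = n·P = (5)(8) + (4)(8) + (-2)(-4) = 80
Plane: 5x + 4y - 2z = 80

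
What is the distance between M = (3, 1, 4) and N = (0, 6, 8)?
d = √[(-3)² + (5)² + (4)²] = √50 = 7.071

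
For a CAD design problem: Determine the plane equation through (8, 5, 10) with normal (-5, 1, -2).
d = n·P = (-5)(8) + (1)(5) + (-2)(10) = -55
Plane: -5x + y - 2z = -55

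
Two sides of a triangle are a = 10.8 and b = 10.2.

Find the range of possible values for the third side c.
By the triangle inequality: |a - b| < c < a + b
|10.8 - 10.2| < c < 10.8 + 10.2
0.6 < c < 21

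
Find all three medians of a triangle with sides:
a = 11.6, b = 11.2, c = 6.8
Using m_x = ½√(2y² + 2z² - x²):
m_a = ½√(2·11.2² + 2·6.8² - 11.6²) = ½√208.8 = 7.225
m_b = ½√(2·11.6² + 2·6.8² - 11.2²) = ½√236.16 = 7.684
m_c = ½√(2·11.6² + 2·11.2² - 6.8²) = ½√473.76 = 10.88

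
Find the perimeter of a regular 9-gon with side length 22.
Perimeter = number of sides * side length
Perimeter = 9 * 22
Perimeter = 198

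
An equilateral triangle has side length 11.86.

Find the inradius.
For an equilateral triangle, r = s/(2√3) where s is the side.
r = 11.86/(2√3) = 11.86/3.464102 = 3.424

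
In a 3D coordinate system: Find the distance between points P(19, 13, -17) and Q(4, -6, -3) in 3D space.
d = √[(-15)² + (-19)² + (14)²] = √782 = 27.96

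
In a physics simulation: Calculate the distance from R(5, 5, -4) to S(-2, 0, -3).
d = √[(-7)² + (-5)² + (1)²] = √75 = 8.66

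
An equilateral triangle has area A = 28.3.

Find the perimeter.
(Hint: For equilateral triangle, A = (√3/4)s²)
A = (√3/4)s²  →  s² = 4A/√3 = 4·28.3/√3 = 65.3561
s = 8.08431
Perimeter = 3s = 24.25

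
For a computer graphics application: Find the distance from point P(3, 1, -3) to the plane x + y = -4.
d = |1(3) + 1(1) + 0(-3) - (-4)| / √(1² + 1² + 0²) = 8/√2 = 5.657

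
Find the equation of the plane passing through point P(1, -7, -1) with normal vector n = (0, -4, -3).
d = n·P = (0)(1) + (-4)(-7) + (-3)(-1) = 31
Plane: -4y - 3z = 31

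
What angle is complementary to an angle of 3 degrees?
Complementary angles sum to 90 degrees.
Other angle = 90 - 3
Other angle = 87 degrees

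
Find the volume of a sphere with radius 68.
Volume = (4/3) * pi * r³
Volume = (4/3) * pi * 68³
Volume = (4/3) * pi * 314432
Volume = 1317089.68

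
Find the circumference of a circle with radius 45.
Circumference = 2 * pi * r
Circumference = 2 * pi * 45
Circumference = 282.74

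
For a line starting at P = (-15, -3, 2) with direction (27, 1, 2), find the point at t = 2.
P(2) = (-15 + 27(2), -3 + 1(2), 2 + 2(2)) = (39, -1, 6)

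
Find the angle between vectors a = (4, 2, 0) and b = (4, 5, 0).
a·b = 26, |a|² = 20, |b|² = 41
cos θ = 26/√820 ≈ 0.908
θ ≈ 24.78°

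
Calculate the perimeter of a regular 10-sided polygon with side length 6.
Perimeter = number of sides * side length
Perimeter = 10 * 6
Perimeter = 60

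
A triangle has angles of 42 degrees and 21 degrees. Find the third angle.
Sum of angles in a triangle = 180 degrees
Third angle = 180 - 42 - 21
Third angle = 117 degrees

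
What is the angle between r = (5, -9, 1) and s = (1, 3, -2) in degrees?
r·s = -24, |r|² = 107, |s|² = 14
cos θ = -24/√1498 ≈ -0.6201
θ ≈ 128.3°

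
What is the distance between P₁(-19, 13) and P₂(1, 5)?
Using the distance formula: d = sqrt((x₂-x₁)² + (y₂-y₁)²)
dx = 1 - (-19) = 20
dy = 5 - 13 = -8
d = sqrt(20² + (-8)²) = sqrt(400 + 64) = sqrt(464) = 21.54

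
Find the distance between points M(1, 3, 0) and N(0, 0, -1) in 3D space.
d = √[(-1)² + (-3)² + (-1)²] = √11 = 3.317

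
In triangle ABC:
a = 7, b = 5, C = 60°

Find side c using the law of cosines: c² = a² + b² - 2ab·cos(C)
c² = 7² + 5² - 2·7·5·cos(60°)
c² = 49 + 25 - 70·0.5000 = 39
c = √39 = 6.245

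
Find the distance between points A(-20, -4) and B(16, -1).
Using the distance formula: d = sqrt((x₂-x₁)² + (y₂-y₁)²)
dx = 16 - (-20) = 36
dy = (-1) - (-4) = 3
d = sqrt(36² + 3²) = sqrt(1296 + 9) = sqrt(1305) = 36.12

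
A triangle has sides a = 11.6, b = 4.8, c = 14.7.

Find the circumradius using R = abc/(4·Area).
s = (a+b+c)/2 = 15.55
Area = √(s(s-a)(s-b)(s-c)) = √(15.55·3.95·10.75·0.85) = 23.6907
R = abc/(4·Area) = (11.6·4.8·14.7)/(4·23.6907) = 818.496/94.7628 = 8.637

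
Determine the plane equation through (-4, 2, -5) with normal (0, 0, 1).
d = n·P = (0)(-4) + (0)(2) + (1)(-5) = -5
Plane: z = -5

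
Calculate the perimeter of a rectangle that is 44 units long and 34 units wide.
Perimeter = 2 * (length + width)
Perimeter = 2 * (44 + 34)
Perimeter = 2 * 78
Perimeter = 156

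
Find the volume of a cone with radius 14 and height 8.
Volume = (1/3) * pi * r² * h
Volume = (1/3) * pi * 14² * 8
Volume = (1/3) * pi * 196 * 8
Volume = (1/3) * pi * 1568
Volume = 1642.01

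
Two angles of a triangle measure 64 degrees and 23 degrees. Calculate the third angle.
Sum of angles in a triangle = 180 degrees
Third angle = 180 - 64 - 23
Third angle = 93 degrees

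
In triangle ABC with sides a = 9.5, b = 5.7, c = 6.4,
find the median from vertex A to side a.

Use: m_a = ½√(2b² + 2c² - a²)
m_a = ½√(2·5.7² + 2·6.4² - 9.5²)
m_a = ½√(64.98 + 81.92 - 90.25) = ½√56.65 = 3.763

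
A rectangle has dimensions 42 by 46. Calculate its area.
Area = length * width
Area = 42 * 46
Area = 1932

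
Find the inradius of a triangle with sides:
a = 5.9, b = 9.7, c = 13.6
s = (a+b+c)/2 = (5.9+9.7+13.6)/2 = 14.6
Area = √(s(s-a)(s-b)(s-c)) = √(14.6·8.7·4.9·1) = 24.9479
r = Area/s = 24.9479/14.6 = 1.709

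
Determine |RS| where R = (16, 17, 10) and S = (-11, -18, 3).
d = √[(-27)² + (-35)² + (-7)²] = √2003 = 44.75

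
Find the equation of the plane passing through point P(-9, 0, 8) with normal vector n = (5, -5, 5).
d = n·P = (5)(-9) + (-5)(0) + (5)(8) = -5
Plane: 5x - 5y + 5z = -5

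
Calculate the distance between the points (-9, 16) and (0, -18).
Using the distance formula: d = sqrt((x₂-x₁)² + (y₂-y₁)²)
dx = 0 - (-9) = 9
dy = (-18) - 16 = -34
d = sqrt(9² + (-34)²) = sqrt(81 + 1156) = sqrt(1237) = 35.17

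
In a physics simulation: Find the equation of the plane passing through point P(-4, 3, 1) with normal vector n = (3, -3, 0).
d = n·P = (3)(-4) + (-3)(3) + (0)(1) = -21
Plane: 3x - 3y = -21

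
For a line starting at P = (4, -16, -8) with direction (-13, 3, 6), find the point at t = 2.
P(2) = (4 + (-13)(2), -16 + 3(2), -8 + 6(2)) = (-22, -10, 4)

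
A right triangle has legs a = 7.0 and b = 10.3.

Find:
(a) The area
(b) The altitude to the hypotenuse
(a) Area = ½ab = ½·7.0·10.3 = 36.05
(b) Hypotenuse c = √(7.0² + 10.3²) = √155.09 = 12.4535
    Area = ½·c·h_c  →  h_c = 2·Area/c = 2·36.05/12.4535 = 5.79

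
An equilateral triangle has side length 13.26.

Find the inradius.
For an equilateral triangle, r = s/(2√3) where s is the side.
r = 13.26/(2√3) = 13.26/3.464102 = 3.828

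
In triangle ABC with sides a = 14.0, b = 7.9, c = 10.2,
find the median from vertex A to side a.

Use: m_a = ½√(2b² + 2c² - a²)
m_a = ½√(2·7.9² + 2·10.2² - 14.0²)
m_a = ½√(124.82 + 208.08 - 196) = ½√136.9 = 5.85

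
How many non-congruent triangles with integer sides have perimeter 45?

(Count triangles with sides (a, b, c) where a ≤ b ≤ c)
With a ≤ b ≤ c and a + b + c = 45, the triangle inequality a + b > c gives c < 45/2, so c ≤ 22.
Iterate a from 1 to ⌊p/3⌋ = 15; for each a, b ranges from a to ⌊(p−a)/2⌋ with c = p − a − b, keeping only c ≥ b.
Triples: (1, 22, 22), (2, 21, 22), (3, 20, 22), …
Count = 48 triangles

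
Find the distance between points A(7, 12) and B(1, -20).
Using the distance formula: d = sqrt((x₂-x₁)² + (y₂-y₁)²)
dx = 1 - 7 = -6
dy = (-20) - 12 = -32
d = sqrt((-6)² + (-32)²) = sqrt(36 + 1024) = sqrt(1060) = 32.56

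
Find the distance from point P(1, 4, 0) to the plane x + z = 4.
d = |1(1) + 0(4) + 1(0) - (4)| / √(1² + 0² + 1²) = 3/√2 = 2.121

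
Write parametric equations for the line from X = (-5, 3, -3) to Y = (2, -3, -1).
Direction vector d = Y - X = (7, -6, 2)
x = -5 + 7t, y = 3 - 6t, z = -3 + 2t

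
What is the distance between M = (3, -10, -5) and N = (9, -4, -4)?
d = √[(6)² + (6)² + (1)²] = √73 = 8.544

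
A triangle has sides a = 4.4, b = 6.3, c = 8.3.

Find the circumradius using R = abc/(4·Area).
s = (a+b+c)/2 = 9.5
Area = √(s(s-a)(s-b)(s-c)) = √(9.5·5.1·3.2·1.2) = 13.6399
R = abc/(4·Area) = (4.4·6.3·8.3)/(4·13.6399) = 230.076/54.5596 = 4.217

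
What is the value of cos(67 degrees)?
cos(67 degrees) = 0.3907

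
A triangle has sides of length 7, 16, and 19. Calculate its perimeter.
Perimeter = sum of all sides
Perimeter = 7 + 16 + 19
Perimeter = 42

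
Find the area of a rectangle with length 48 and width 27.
Area = length * width
Area = 48 * 27
Area = 1296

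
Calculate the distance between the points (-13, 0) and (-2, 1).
Using the distance formula: d = sqrt((x₂-x₁)² + (y₂-y₁)²)
dx = (-2) - (-13) = 11
dy = 1 - 0 = 1
d = sqrt(11² + 1²) = sqrt(121 + 1) = sqrt(122) = 11.05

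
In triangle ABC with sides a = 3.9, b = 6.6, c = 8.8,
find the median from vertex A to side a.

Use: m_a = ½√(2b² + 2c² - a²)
m_a = ½√(2·6.6² + 2·8.8² - 3.9²)
m_a = ½√(87.12 + 154.88 - 15.21) = ½√226.79 = 7.53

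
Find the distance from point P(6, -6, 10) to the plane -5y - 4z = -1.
d = |0(6) + (-5)(-6) + (-4)(10) - (-1)| / √(0² + (-5)² + (-4)²) = 9/√41 = 1.406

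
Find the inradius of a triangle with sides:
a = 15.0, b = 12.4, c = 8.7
s = (a+b+c)/2 = (15.0+12.4+8.7)/2 = 18.05
Area = √(s(s-a)(s-b)(s-c)) = √(18.05·3.05·5.65·9.35) = 53.9285
r = Area/s = 53.9285/18.05 = 2.988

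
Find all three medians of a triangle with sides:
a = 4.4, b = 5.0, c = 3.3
Using m_x = ½√(2y² + 2z² - x²):
m_a = ½√(2·5.0² + 2·3.3² - 4.4²) = ½√52.42 = 3.62
m_b = ½√(2·4.4² + 2·3.3² - 5.0²) = ½√35.5 = 2.979
m_c = ½√(2·4.4² + 2·5.0² - 3.3²) = ½√77.83 = 4.411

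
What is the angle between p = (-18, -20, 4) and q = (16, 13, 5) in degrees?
p·q = -528, |p|² = 740, |q|² = 450
cos θ = -528/√333000 ≈ -0.915
θ ≈ 156.2°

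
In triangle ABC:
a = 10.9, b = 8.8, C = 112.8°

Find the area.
Using A = ½ab·sin(C):
A = ½·10.9·8.8·sin(112.8°) = ½·95.92·0.921863 = 44.21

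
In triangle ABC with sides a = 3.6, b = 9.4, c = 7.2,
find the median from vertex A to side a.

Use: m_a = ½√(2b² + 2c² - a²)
m_a = ½√(2·9.4² + 2·7.2² - 3.6²)
m_a = ½√(176.72 + 103.68 - 12.96) = ½√267.44 = 8.177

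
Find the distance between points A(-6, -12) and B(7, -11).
Using the distance formula: d = sqrt((x₂-x₁)² + (y₂-y₁)²)
dx = 7 - (-6) = 13
dy = (-11) - (-12) = 1
d = sqrt(13² + 1²) = sqrt(169 + 1) = sqrt(170) = 13.04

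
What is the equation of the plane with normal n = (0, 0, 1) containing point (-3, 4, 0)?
d = n·P = (0)(-3) + (0)(4) + (1)(0) = 0
Plane: z = 0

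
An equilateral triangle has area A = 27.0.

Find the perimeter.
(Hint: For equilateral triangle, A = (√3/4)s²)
A = (√3/4)s²  →  s² = 4A/√3 = 4·27.0/√3 = 62.3538
s = 7.89644
Perimeter = 3s = 23.69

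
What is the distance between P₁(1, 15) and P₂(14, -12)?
Using the distance formula: d = sqrt((x₂-x₁)² + (y₂-y₁)²)
dx = 14 - 1 = 13
dy = (-12) - 15 = -27
d = sqrt(13² + (-27)²) = sqrt(169 + 729) = sqrt(898) = 29.97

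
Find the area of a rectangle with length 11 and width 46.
Area = length * width
Area = 11 * 46
Area = 506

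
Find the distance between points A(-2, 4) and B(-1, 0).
Using the distance formula: d = sqrt((x₂-x₁)² + (y₂-y₁)²)
dx = (-1) - (-2) = 1
dy = 0 - 4 = -4
d = sqrt(1² + (-4)²) = sqrt(1 + 16) = sqrt(17) = 4.12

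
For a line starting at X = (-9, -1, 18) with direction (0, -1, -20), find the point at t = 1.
P(1) = (-9 + 0(1), -1 + (-1)(1), 18 + (-20)(1)) = (-9, -2, -2)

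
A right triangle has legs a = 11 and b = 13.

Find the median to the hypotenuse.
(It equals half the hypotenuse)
Hypotenuse c = √(11² + 13²) = √290 = 17.0294
Median to hypotenuse = c/2 = 8.515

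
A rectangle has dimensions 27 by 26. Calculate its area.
Area = length * width
Area = 27 * 26
Area = 702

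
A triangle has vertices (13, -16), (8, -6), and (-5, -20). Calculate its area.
Using the coordinate formula: Area = (1/2)|x₁(y₂-y₃) + x₂(y₃-y₁) + x₃(y₁-y₂)|
Area = (1/2)|13((-6)-(-20)) + 8((-20)-(-16)) + (-5)((-16)-(-6))|
Area = (1/2)|13*14 + 8*(-4) + (-5)*(-10)|
Area = (1/2)|182 + (-32) + 50|
Area = (1/2)*200 = 100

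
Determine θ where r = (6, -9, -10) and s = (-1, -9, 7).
r·s = 5, |r|² = 217, |s|² = 131
cos θ = 5/√28427 ≈ 0.02966
θ ≈ 88.3°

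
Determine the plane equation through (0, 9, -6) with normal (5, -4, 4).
d = n·P = (5)(0) + (-4)(9) + (4)(-6) = -60
Plane: 5x - 4y + 4z = -60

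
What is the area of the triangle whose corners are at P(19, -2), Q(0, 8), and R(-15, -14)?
Using the coordinate formula: Area = (1/2)|x₁(y₂-y₃) + x₂(y₃-y₁) + x₃(y₁-y₂)|
Area = (1/2)|19(8-(-14)) + 0((-14)-(-2)) + (-15)((-2)-8)|
Area = (1/2)|19*22 + 0*(-12) + (-15)*(-10)|
Area = (1/2)|418 + 0 + 150|
Area = (1/2)*568 = 284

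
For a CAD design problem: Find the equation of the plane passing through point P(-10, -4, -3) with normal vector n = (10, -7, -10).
d = n·P = (10)(-10) + (-7)(-4) + (-10)(-3) = -42
Plane: 10x - 7y - 10z = -42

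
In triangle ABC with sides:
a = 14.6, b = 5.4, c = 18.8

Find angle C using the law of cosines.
cos(C) = (a² + b² - c²)/(2ab)
cos(C) = (14.6² + 5.4² - 18.8²)/(2·14.6·5.4) = -111.12/157.68 = -0.704718
C = arccos(-0.704718) = 134.8°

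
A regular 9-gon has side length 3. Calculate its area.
For a regular 9-gon with side length s = 3:
Apothem a = s / (2*tan(pi/9)) = 3 / (2*tan(pi/9)) ≈ 4.1212
Perimeter P = 9 * 3 = 27
Area = (1/2) * P * a = (1/2) * 27 * 4.1212 = 55.64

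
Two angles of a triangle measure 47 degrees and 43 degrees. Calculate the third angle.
Sum of angles in a triangle = 180 degrees
Third angle = 180 - 47 - 43
Third angle = 90 degrees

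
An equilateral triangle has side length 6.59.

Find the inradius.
For an equilateral triangle, r = s/(2√3) where s is the side.
r = 6.59/(2√3) = 6.59/3.464102 = 1.902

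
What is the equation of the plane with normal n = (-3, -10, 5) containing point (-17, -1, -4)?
d = n·P = (-3)(-17) + (-10)(-1) + (5)(-4) = 41
Plane: -3x - 10y + 5z = 41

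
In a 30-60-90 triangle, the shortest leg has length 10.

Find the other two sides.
Long leg = 10√3 = 17.32, Hypotenuse = 20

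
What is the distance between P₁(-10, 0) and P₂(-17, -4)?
Using the distance formula: d = sqrt((x₂-x₁)² + (y₂-y₁)²)
dx = (-17) - (-10) = -7
dy = (-4) - 0 = -4
d = sqrt((-7)² + (-4)²) = sqrt(49 + 16) = sqrt(65) = 8.06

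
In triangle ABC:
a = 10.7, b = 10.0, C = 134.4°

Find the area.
Using A = ½ab·sin(C):
A = ½·10.7·10.0·sin(134.4°) = ½·107·0.714473 = 38.22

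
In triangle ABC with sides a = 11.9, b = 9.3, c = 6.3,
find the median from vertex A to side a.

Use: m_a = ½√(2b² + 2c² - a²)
m_a = ½√(2·9.3² + 2·6.3² - 11.9²)
m_a = ½√(172.98 + 79.38 - 141.61) = ½√110.75 = 5.262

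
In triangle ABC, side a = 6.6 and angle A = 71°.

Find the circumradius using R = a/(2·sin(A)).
R = a/(2·sin(A)) = 6.6/(2·sin(71°))
R = 6.6/(2·0.945519) = 6.6/1.891037 = 3.49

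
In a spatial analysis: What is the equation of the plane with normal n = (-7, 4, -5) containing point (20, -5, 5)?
d = n·P = (-7)(20) + (4)(-5) + (-5)(5) = -185
Plane: -7x + 4y - 5z = -185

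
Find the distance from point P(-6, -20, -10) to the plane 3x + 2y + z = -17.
d = |3(-6) + 2(-20) + 1(-10) - (-17)| / √(3² + 2² + 1²) = 51/√14 = 13.63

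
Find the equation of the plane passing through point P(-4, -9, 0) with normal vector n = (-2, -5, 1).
d = n·P = (-2)(-4) + (-5)(-9) + (1)(0) = 53
Plane: -2x - 5y + z = 53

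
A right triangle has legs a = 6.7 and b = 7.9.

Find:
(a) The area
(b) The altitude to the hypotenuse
(a) Area = ½ab = ½·6.7·7.9 = 26.465
(b) Hypotenuse c = √(6.7² + 7.9²) = √107.3 = 10.3586
    Area = ½·c·h_c  →  h_c = 2·Area/c = 2·26.465/10.3586 = 5.11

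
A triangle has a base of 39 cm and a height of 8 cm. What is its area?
Area = (1/2) * base * height
Area = (1/2) * 39 * 8
Area = 156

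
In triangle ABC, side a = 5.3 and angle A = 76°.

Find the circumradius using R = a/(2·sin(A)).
R = a/(2·sin(A)) = 5.3/(2·sin(76°))
R = 5.3/(2·0.970296) = 5.3/1.940591 = 2.731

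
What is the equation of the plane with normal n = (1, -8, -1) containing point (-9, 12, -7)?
d = n·P = (1)(-9) + (-8)(12) + (-1)(-7) = -98
Plane: x - 8y - z = -98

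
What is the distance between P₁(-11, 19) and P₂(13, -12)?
Using the distance formula: d = sqrt((x₂-x₁)² + (y₂-y₁)²)
dx = 13 - (-11) = 24
dy = (-12) - 19 = -31
d = sqrt(24² + (-31)²) = sqrt(576 + 961) = sqrt(1537) = 39.20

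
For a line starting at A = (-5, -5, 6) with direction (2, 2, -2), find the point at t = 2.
P(2) = (-5 + 2(2), -5 + 2(2), 6 + (-2)(2)) = (-1, -1, 2)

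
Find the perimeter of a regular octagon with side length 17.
Perimeter = number of sides * side length
Perimeter = 8 * 17
Perimeter = 136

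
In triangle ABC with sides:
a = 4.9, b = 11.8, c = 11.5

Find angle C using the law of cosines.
cos(C) = (a² + b² - c²)/(2ab)
cos(C) = (4.9² + 11.8² - 11.5²)/(2·4.9·11.8) = 31/115.64 = 0.268073
C = arccos(0.268073) = 74.45°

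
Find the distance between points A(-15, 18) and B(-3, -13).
Using the distance formula: d = sqrt((x₂-x₁)² + (y₂-y₁)²)
dx = (-3) - (-15) = 12
dy = (-13) - 18 = -31
d = sqrt(12² + (-31)²) = sqrt(144 + 961) = sqrt(1105) = 33.24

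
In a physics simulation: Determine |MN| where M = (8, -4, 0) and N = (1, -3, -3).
d = √[(-7)² + (1)² + (-3)²] = √59 = 7.681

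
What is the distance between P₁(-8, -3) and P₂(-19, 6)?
Using the distance formula: d = sqrt((x₂-x₁)² + (y₂-y₁)²)
dx = (-19) - (-8) = -11
dy = 6 - (-3) = 9
d = sqrt((-11)² + 9²) = sqrt(121 + 81) = sqrt(202) = 14.21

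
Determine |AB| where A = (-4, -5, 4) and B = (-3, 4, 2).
d = √[(1)² + (9)² + (-2)²] = √86 = 9.274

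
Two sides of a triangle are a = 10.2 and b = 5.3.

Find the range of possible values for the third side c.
By the triangle inequality: |a - b| < c < a + b
|10.2 - 5.3| < c < 10.2 + 5.3
4.9 < c < 15.5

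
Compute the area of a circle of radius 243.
Area = pi * r²
Area = pi * 243²
Area = pi * 59049
Area = 185507.90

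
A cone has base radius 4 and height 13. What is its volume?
Volume = (1/3) * pi * r² * h
Volume = (1/3) * pi * 4² * 13
Volume = (1/3) * pi * 16 * 13
Volume = (1/3) * pi * 208
Volume = 217.82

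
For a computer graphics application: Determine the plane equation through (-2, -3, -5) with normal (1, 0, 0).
d = n·P = (1)(-2) + (0)(-3) + (0)(-5) = -2
Plane: x = -2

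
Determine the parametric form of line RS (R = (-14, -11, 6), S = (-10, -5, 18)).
Direction vector d = S - R = (4, 6, 12)
x = -14 + 4t, y = -11 + 6t, z = 6 + 12t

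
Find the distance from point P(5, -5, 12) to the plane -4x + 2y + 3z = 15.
d = |(-4)(5) + 2(-5) + 3(12) - (15)| / √((-4)² + 2² + 3²) = 9/√29 = 1.671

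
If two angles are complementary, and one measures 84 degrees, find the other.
Complementary angles sum to 90 degrees.
Other angle = 90 - 84
Other angle = 6 degrees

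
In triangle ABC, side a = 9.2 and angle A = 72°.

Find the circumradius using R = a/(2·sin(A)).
R = a/(2·sin(A)) = 9.2/(2·sin(72°))
R = 9.2/(2·0.951057) = 9.2/1.902113 = 4.837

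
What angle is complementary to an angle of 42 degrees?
Complementary angles sum to 90 degrees.
Other angle = 90 - 42
Other angle = 48 degrees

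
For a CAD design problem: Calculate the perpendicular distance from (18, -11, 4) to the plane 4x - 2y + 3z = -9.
d = |4(18) + (-2)(-11) + 3(4) - (-9)| / √(4² + (-2)² + 3²) = 115/√29 = 21.35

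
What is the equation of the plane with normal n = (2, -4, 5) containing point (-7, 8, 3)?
d = n·P = (2)(-7) + (-4)(8) + (5)(3) = -31
Plane: 2x - 4y + 5z = -31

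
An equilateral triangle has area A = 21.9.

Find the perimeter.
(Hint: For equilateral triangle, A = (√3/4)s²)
A = (√3/4)s²  →  s² = 4A/√3 = 4·21.9/√3 = 50.5759
s = 7.11167
Perimeter = 3s = 21.34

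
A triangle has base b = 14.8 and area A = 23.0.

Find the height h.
A = ½bh  →  h = 2A/b
h = 2·23.0/14.8 = 3.108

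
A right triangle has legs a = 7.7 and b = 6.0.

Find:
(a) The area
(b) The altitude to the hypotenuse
(a) Area = ½ab = ½·7.7·6.0 = 23.1
(b) Hypotenuse c = √(7.7² + 6.0²) = √95.29 = 9.76166
    Area = ½·c·h_c  →  h_c = 2·Area/c = 2·23.1/9.76166 = 4.733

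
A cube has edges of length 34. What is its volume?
Volume = s³
Volume = 34³
Volume = 39304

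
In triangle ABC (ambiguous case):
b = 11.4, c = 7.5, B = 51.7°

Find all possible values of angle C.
sin(C)/c = sin(B)/b  →  sin(C) = c·sin(B)/b = 7.5·sin(51.7°)/11.4 = 0.516300
C₁ = arcsin(0.516300) = 31.08°,  C₂ = 180° - C₁ = 148.92°
Check C₂: A = 180° - 51.7° - 148.92° = -20.62° ≤ 0, rejected
C = 31.08° (one solution)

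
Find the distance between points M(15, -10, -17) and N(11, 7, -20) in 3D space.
d = √[(-4)² + (17)² + (-3)²] = √314 = 17.72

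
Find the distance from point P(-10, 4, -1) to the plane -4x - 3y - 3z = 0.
d = |(-4)(-10) + (-3)(4) + (-3)(-1) - (0)| / √((-4)² + (-3)² + (-3)²) = 31/√34 = 5.316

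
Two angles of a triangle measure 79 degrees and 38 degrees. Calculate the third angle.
Sum of angles in a triangle = 180 degrees
Third angle = 180 - 79 - 38
Third angle = 63 degrees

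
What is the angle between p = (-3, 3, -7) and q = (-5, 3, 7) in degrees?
p·q = -25, |p|² = 67, |q|² = 83
cos θ = -25/√5561 ≈ -0.3352
θ ≈ 109.6°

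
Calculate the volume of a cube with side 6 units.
Volume = s³
Volume = 6³
Volume = 216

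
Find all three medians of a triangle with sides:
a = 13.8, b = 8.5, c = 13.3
Using m_x = ½√(2y² + 2z² - x²):
m_a = ½√(2·8.5² + 2·13.3² - 13.8²) = ½√307.84 = 8.773
m_b = ½√(2·13.8² + 2·13.3² - 8.5²) = ½√662.41 = 12.87
m_c = ½√(2·13.8² + 2·8.5² - 13.3²) = ½√348.49 = 9.334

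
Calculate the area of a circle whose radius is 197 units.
Area = pi * r²
Area = pi * 197²
Area = pi * 38809
Area = 121922.07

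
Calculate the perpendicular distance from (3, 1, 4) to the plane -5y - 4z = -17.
d = |0(3) + (-5)(1) + (-4)(4) - (-17)| / √(0² + (-5)² + (-4)²) = 4/√41 = 0.6247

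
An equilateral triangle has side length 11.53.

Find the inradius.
For an equilateral triangle, r = s/(2√3) where s is the side.
r = 11.53/(2√3) = 11.53/3.464102 = 3.328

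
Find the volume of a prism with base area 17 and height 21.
Volume = base area * height
Volume = 17 * 21
Volume = 357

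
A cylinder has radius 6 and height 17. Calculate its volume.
Volume = pi * r² * h
Volume = pi * 6² * 17
Volume = pi * 36 * 17
Volume = pi * 612
Volume = 1922.65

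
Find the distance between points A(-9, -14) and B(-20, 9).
Using the distance formula: d = sqrt((x₂-x₁)² + (y₂-y₁)²)
dx = (-20) - (-9) = -11
dy = 9 - (-14) = 23
d = sqrt((-11)² + 23²) = sqrt(121 + 529) = sqrt(650) = 25.50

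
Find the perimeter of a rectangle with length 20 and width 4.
Perimeter = 2 * (length + width)
Perimeter = 2 * (20 + 4)
Perimeter = 2 * 24
Perimeter = 48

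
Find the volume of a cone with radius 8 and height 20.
Volume = (1/3) * pi * r² * h
Volume = (1/3) * pi * 8² * 20
Volume = (1/3) * pi * 64 * 20
Volume = (1/3) * pi * 1280
Volume = 1340.41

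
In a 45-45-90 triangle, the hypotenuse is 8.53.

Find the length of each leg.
In a 45-45-90 triangle, hypotenuse = leg·√2  →  leg = hypotenuse/√2
leg = 8.53/√2 = 6.032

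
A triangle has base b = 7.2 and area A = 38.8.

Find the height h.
A = ½bh  →  h = 2A/b
h = 2·38.8/7.2 = 10.78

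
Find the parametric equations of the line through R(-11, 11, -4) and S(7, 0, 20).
Direction vector d = S - R = (18, -11, 24)
x = -11 + 18t, y = 11 - 11t, z = -4 + 24t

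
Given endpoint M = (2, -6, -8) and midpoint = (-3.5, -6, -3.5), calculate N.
N = (2×(-3.5) - 2, 2×(-6) - (-6), 2×(-3.5) - (-8)) = (-9, -6, 1)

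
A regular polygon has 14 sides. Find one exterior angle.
Exterior angle of a regular n-gon = 360/n
Exterior angle = 360/14
Exterior angle = 25.71 degrees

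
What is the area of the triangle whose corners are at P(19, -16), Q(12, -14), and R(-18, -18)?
Using the coordinate formula: Area = (1/2)|x₁(y₂-y₃) + x₂(y₃-y₁) + x₃(y₁-y₂)|
Area = (1/2)|19((-14)-(-18)) + 12((-18)-(-16)) + (-18)((-16)-(-14))|
Area = (1/2)|19*4 + 12*(-2) + (-18)*(-2)|
Area = (1/2)|76 + (-24) + 36|
Area = (1/2)*88 = 44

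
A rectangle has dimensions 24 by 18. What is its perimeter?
Perimeter = 2 * (length + width)
Perimeter = 2 * (24 + 18)
Perimeter = 2 * 42
Perimeter = 84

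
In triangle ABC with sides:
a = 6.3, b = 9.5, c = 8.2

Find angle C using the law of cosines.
cos(C) = (a² + b² - c²)/(2ab)
cos(C) = (6.3² + 9.5² - 8.2²)/(2·6.3·9.5) = 62.7/119.7 = 0.523810
C = arccos(0.523810) = 58.41°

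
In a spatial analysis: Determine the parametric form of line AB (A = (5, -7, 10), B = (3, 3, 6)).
Direction vector d = B - A = (-2, 10, -4)
x = 5 - 2t, y = -7 + 10t, z = 10 - 4t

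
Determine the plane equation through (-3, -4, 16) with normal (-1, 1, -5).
d = n·P = (-1)(-3) + (1)(-4) + (-5)(16) = -81
Plane: -x + y - 5z = -81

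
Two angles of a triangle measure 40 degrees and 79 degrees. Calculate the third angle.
Sum of angles in a triangle = 180 degrees
Third angle = 180 - 40 - 79
Third angle = 61 degrees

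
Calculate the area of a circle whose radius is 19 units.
Area = pi * r²
Area = pi * 19²
Area = pi * 361
Area = 1134.11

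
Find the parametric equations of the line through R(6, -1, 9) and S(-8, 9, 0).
Direction vector d = S - R = (-14, 10, -9)
x = 6 - 14t, y = -1 + 10t, z = 9 - 9t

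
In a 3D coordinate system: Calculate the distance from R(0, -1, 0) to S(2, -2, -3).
d = √[(2)² + (-1)² + (-3)²] = √14 = 3.742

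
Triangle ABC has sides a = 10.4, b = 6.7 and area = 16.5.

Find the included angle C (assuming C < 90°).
Area = ½ab·sin(C)  →  sin(C) = 2·Area/(ab)
sin(C) = 2·16.5/(10.4·6.7) = 0.473594
C = arcsin(0.473594) = 28.27°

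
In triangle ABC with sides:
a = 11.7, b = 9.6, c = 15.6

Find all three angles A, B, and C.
By the law of cosines:
cos(A) = (b² + c² - a²)/(2bc) = 0.663161  →  A = 48.46°
cos(B) = (a² + c² - b²)/(2ac) = 0.789201  →  B = 37.89°
cos(C) = (a² + b² - c²)/(2ab) = -0.063702  →  C = 93.65°
Check: A + B + C = 180.0° ✓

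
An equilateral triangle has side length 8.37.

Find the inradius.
For an equilateral triangle, r = s/(2√3) where s is the side.
r = 8.37/(2√3) = 8.37/3.464102 = 2.416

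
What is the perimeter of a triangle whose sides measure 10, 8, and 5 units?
Perimeter = sum of all sides
Perimeter = 10 + 8 + 5
Perimeter = 23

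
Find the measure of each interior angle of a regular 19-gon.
Interior angle of a regular n-gon = (n-2)*180/n
Interior angle = (19-2)*180/19
Interior angle = 17*180/19
Interior angle = 3060/19
Interior angle = 161.05 degrees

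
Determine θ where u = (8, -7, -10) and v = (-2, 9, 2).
u·v = -99, |u|² = 213, |v|² = 89
cos θ = -99/√18957 ≈ -0.719
θ ≈ 136.0°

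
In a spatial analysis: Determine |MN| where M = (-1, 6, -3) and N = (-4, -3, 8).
d = √[(-3)² + (-9)² + (11)²] = √211 = 14.53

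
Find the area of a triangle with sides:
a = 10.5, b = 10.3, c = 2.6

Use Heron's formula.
s = (a+b+c)/2 = (10.5+10.3+2.6)/2 = 11.7
A = √(s(s-a)(s-b)(s-c)) = √(11.7·1.2·1.4·9.1)
A = √178.87 = 13.37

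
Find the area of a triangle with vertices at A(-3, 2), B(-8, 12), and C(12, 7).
Using the coordinate formula: Area = (1/2)|x₁(y₂-y₃) + x₂(y₃-y₁) + x₃(y₁-y₂)|
Area = (1/2)|(-3)(12-7) + (-8)(7-2) + 12(2-12)|
Area = (1/2)|(-3)*5 + (-8)*5 + 12*(-10)|
Area = (1/2)|(-15) + (-40) + (-120)|
Area = (1/2)*175 = 87.50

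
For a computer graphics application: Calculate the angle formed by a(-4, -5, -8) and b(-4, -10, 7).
a·b = 10, |a|² = 105, |b|² = 165
cos θ = 10/√17325 ≈ 0.07597
θ ≈ 85.64°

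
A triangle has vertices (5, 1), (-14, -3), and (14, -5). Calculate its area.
Using the coordinate formula: Area = (1/2)|x₁(y₂-y₃) + x₂(y₃-y₁) + x₃(y₁-y₂)|
Area = (1/2)|5((-3)-(-5)) + (-14)((-5)-1) + 14(1-(-3))|
Area = (1/2)|5*2 + (-14)*(-6) + 14*4|
Area = (1/2)|10 + 84 + 56|
Area = (1/2)*150 = 75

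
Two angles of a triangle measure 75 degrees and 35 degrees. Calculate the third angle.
Sum of angles in a triangle = 180 degrees
Third angle = 180 - 75 - 35
Third angle = 70 degrees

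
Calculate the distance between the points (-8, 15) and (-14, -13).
Using the distance formula: d = sqrt((x₂-x₁)² + (y₂-y₁)²)
dx = (-14) - (-8) = -6
dy = (-13) - 15 = -28
d = sqrt((-6)² + (-28)²) = sqrt(36 + 784) = sqrt(820) = 28.64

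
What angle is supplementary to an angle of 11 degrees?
Supplementary angles sum to 180 degrees.
Other angle = 180 - 11
Other angle = 169 degrees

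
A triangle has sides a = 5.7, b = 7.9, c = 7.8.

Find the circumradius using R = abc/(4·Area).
s = (a+b+c)/2 = 10.7
Area = √(s(s-a)(s-b)(s-c)) = √(10.7·5·2.8·2.9) = 20.8427
R = abc/(4·Area) = (5.7·7.9·7.8)/(4·20.8427) = 351.234/83.3708 = 4.213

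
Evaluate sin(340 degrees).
sin(340 degrees) = -0.342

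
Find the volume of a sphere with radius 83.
Volume = (4/3) * pi * r³
Volume = (4/3) * pi * 83³
Volume = (4/3) * pi * 571787
Volume = 2395095.78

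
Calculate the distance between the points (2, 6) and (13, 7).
Using the distance formula: d = sqrt((x₂-x₁)² + (y₂-y₁)²)
dx = 13 - 2 = 11
dy = 7 - 6 = 1
d = sqrt(11² + 1²) = sqrt(121 + 1) = sqrt(122) = 11.05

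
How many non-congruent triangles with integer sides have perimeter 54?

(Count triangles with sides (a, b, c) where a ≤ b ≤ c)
With a ≤ b ≤ c and a + b + c = 54, the triangle inequality a + b > c gives c < 54/2, so c ≤ 26.
Iterate a from 1 to ⌊p/3⌋ = 18; for each a, b ranges from a to ⌊(p−a)/2⌋ with c = p − a − b, keeping only c ≥ b.
Triples: (2, 26, 26), (3, 25, 26), (4, 24, 26), …
Count = 61 triangles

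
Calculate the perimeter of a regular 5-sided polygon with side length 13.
Perimeter = number of sides * side length
Perimeter = 5 * 13
Perimeter = 65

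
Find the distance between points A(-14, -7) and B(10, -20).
Using the distance formula: d = sqrt((x₂-x₁)² + (y₂-y₁)²)
dx = 10 - (-14) = 24
dy = (-20) - (-7) = -13
d = sqrt(24² + (-13)²) = sqrt(576 + 169) = sqrt(745) = 27.29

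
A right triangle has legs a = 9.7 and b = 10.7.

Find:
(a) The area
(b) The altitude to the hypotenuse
(a) Area = ½ab = ½·9.7·10.7 = 51.895
(b) Hypotenuse c = √(9.7² + 10.7²) = √208.58 = 14.4423
    Area = ½·c·h_c  →  h_c = 2·Area/c = 2·51.895/14.4423 = 7.187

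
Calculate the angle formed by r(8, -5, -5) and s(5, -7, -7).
r·s = 110, |r|² = 114, |s|² = 123
cos θ = 110/√14022 ≈ 0.9289
θ ≈ 21.73°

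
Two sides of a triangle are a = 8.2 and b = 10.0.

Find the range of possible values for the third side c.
By the triangle inequality: |a - b| < c < a + b
|8.2 - 10.0| < c < 8.2 + 10.0
1.8 < c < 18.2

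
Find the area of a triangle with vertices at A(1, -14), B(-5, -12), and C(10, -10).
Using the coordinate formula: Area = (1/2)|x₁(y₂-y₃) + x₂(y₃-y₁) + x₃(y₁-y₂)|
Area = (1/2)|1((-12)-(-10)) + (-5)((-10)-(-14)) + 10((-14)-(-12))|
Area = (1/2)|1*(-2) + (-5)*4 + 10*(-2)|
Area = (1/2)|(-2) + (-20) + (-20)|
Area = (1/2)*42 = 21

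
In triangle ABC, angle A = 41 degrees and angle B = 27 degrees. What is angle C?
Sum of angles in a triangle = 180 degrees
Third angle = 180 - 41 - 27
Third angle = 112 degrees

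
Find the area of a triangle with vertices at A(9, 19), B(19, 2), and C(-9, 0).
Using the coordinate formula: Area = (1/2)|x₁(y₂-y₃) + x₂(y₃-y₁) + x₃(y₁-y₂)|
Area = (1/2)|9(2-0) + 19(0-19) + (-9)(19-2)|
Area = (1/2)|9*2 + 19*(-19) + (-9)*17|
Area = (1/2)|18 + (-361) + (-153)|
Area = (1/2)*496 = 248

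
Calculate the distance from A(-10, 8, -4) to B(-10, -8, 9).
d = √[(0)² + (-16)² + (13)²] = √425 = 20.62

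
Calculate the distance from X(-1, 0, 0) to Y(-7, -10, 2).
d = √[(-6)² + (-10)² + (2)²] = √140 = 11.83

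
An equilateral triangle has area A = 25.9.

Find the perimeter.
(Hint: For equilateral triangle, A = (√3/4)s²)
A = (√3/4)s²  →  s² = 4A/√3 = 4·25.9/√3 = 59.8135
s = 7.73392
Perimeter = 3s = 23.2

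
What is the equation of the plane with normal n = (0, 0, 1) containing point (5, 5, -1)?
d = n·P = (0)(5) + (0)(5) + (1)(-1) = -1
Plane: z = -1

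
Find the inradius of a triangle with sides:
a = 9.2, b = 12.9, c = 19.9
s = (a+b+c)/2 = (9.2+12.9+19.9)/2 = 21
Area = √(s(s-a)(s-b)(s-c)) = √(21·11.8·8.1·1.1) = 46.9883
r = Area/s = 46.9883/21 = 2.238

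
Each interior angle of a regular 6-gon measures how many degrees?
Interior angle of a regular n-gon = (n-2)*180/n
Interior angle = (6-2)*180/6
Interior angle = 4*180/6
Interior angle = 720/6
Interior angle = 120 degrees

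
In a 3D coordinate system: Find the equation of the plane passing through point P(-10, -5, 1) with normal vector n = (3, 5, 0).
d = n·P = (3)(-10) + (5)(-5) + (0)(1) = -55
Plane: 3x + 5y = -55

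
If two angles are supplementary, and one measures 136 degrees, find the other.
Supplementary angles sum to 180 degrees.
Other angle = 180 - 136
Other angle = 44 degrees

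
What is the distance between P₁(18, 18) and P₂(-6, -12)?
Using the distance formula: d = sqrt((x₂-x₁)² + (y₂-y₁)²)
dx = (-6) - 18 = -24
dy = (-12) - 18 = -30
d = sqrt((-24)² + (-30)²) = sqrt(576 + 900) = sqrt(1476) = 38.42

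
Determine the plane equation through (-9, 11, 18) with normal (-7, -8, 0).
d = n·P = (-7)(-9) + (-8)(11) + (0)(18) = -25
Plane: -7x - 8y = -25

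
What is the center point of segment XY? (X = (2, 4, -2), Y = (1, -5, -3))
Midpoint = ((2+1)/2, (4-5)/2, (-2-3)/2) = (1.5, -0.5, -2.5)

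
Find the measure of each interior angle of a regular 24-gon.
Interior angle of a regular n-gon = (n-2)*180/n
Interior angle = (24-2)*180/24
Interior angle = 22*180/24
Interior angle = 3960/24
Interior angle = 165 degrees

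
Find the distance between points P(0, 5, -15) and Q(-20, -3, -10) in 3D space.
d = √[(-20)² + (-8)² + (5)²] = √489 = 22.11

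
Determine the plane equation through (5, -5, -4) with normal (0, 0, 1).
d = n·P = (0)(5) + (0)(-5) + (1)(-4) = -4
Plane: z = -4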